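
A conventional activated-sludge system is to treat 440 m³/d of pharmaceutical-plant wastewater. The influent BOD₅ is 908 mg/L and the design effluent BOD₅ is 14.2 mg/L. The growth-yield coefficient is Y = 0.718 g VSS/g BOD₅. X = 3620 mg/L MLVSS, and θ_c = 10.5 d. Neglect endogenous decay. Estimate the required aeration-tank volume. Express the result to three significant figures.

V·X = Y·Q·ΔS·θ_c gives V = 0.718 × 440 × (908 − 14.2) × 10.5 / 3620 = 819.0 m³.

V ≈ 819 m³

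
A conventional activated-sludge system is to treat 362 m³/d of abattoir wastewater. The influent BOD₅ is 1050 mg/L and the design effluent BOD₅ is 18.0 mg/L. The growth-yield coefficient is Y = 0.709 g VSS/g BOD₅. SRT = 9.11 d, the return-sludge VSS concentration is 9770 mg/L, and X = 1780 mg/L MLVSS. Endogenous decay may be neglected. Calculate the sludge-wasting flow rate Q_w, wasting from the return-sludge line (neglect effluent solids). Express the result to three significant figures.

V·X = Y·Q·ΔS·θ_c gives V = 0.709 × 362 × (1050 − 18.0) × 9.11 / 1780 = 1356 m³.
Wasting from the return line (neglecting effluent solids): Q_w = V·X / (θ_c·X_r) = 1356 × 1780 / (9.11 × 9770) = 27.11 m³/d.

Q_w ≈ 27.1 m³/d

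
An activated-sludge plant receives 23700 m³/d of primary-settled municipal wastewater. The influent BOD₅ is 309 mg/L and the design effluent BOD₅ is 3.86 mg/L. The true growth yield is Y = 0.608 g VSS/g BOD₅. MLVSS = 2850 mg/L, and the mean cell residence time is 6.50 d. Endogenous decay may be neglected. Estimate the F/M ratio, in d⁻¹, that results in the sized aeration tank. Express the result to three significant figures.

F/M ≈ 0.256 d⁻¹

Biomass mass balance (decay neglected): V·X = Y·Q·(S₀ − S)·θ_c, so V = 0.608 × 23700 × (309 − 3.86) × 6.50 / 2850 = 10028 m³.
F/M = Q·S₀ / (V·X) = 23700 × 309 / (10028 × 2850) = 0.2562 g BOD₅·(g VSS·d)⁻¹.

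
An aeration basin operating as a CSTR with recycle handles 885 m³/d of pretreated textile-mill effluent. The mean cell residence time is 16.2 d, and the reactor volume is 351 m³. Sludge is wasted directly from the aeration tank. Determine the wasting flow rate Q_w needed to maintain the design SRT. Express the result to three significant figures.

With mixed-liquor wasting, θ_c = V/Q_w, so Q_w = V/θ_c = 351.0/16.2 = 21.67 m³/d.

Q_w ≈ 21.7 m³/d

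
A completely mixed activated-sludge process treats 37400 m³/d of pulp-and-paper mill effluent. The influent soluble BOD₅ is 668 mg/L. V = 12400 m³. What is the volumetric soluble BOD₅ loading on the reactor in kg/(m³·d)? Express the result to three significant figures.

L_v = Q S₀ / V = 37400 × 668 × 10⁻³ / 12400 = 2.015 kg/(m³·d).

L_v ≈ 2.01 kg soluble BOD₅/(m³·d)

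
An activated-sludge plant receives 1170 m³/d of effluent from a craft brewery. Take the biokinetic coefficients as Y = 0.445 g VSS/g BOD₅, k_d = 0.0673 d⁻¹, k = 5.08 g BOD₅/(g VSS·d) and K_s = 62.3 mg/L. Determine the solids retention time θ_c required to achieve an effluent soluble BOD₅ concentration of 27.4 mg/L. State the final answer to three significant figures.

At the target effluent, Y k S/(K_s+S) = 0.445×5.08×27.4/89.70 = 0.6905 d⁻¹.
1/θ_c = 0.6905 − 0.0673 = 0.6232 d⁻¹, so θ_c = 1.605 d.

θ_c ≈ 1.60 d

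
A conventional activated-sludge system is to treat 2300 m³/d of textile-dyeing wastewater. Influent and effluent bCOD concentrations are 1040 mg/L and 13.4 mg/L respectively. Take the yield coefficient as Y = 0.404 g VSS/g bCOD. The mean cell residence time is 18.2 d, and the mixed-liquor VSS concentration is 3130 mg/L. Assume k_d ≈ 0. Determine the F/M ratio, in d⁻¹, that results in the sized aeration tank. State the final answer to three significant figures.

With k_d = 0 the design equation reduces to V = Y Q (S₀−S) θ_c / X = 0.404 × 2300 × (1040 − 13.4) × 18.2 / 3130 = 5547 m³.
F/M = applied load / biomass = Q·S₀/(V·X) = 2300 × 1040 / (5547 × 3130) = 0.1378 d⁻¹.

F/M ≈ 0.138 d⁻¹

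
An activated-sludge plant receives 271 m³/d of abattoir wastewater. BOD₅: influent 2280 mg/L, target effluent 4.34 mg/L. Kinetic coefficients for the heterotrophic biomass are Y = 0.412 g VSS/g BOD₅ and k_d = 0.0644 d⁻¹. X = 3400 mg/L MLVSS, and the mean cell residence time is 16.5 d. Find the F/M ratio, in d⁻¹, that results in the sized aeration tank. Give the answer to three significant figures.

Rearranging the biomass balance for a CMAS with decay, V = Y·Q·ΔS·θ_c / [X·(1+k_d θ_c)] = 0.412 × 271 × (2280 − 4.34) × 16.5 / [3400 × (1 + 0.0644 × 16.5)] = 4.19×10^6 / 7013 = 597.8 m³.
Food-to-microorganism ratio F/M = Q S₀ / (V X) = 271 × 2280 / (597.8 × 3400) = 0.3040 d⁻¹.

F/M ≈ 0.304 d⁻¹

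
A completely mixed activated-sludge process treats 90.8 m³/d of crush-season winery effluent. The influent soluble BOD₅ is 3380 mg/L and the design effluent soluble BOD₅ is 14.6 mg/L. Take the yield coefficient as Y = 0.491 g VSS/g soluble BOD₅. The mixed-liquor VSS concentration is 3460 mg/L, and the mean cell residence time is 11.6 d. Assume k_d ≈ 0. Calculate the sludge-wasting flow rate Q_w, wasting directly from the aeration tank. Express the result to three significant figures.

Q_w ≈ 43.4 m³/d

Biomass mass balance (decay neglected): V·X = Y·Q·(S₀ − S)·θ_c, so V = 0.491 × 90.8 × (3380 − 14.6) × 11.6 / 3460 = 503.0 m³.
With mixed-liquor wasting, θ_c = V/Q_w, so Q_w = V/θ_c = 503.0/11.6 = 43.36 m³/d.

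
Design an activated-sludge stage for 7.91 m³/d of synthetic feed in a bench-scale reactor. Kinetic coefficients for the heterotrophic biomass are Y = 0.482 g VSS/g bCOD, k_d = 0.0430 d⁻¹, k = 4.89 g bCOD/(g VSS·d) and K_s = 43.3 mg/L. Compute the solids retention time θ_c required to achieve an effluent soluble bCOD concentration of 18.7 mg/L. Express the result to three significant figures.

θ_c ≈ 1.50 d

Specific growth rate at S = 18.7 mg/L: μ = YkS/(K_s+S) = 0.482·4.89·18.7/(43.3+18.7) = 0.7109 d⁻¹.
Then 1/θ_c = μ − k_d = 0.7109 − 0.0430 = 0.6679 d⁻¹, giving θ_c = 1.497 d.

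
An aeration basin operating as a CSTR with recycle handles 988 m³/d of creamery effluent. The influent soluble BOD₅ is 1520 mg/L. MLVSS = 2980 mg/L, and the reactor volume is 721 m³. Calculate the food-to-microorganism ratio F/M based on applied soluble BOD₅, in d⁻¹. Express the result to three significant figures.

F/M = Q·S₀ / (V·X) = 988 × 1520 / (721.0 × 2980) = 0.6990 g soluble BOD₅·(g VSS·d)⁻¹.

F/M ≈ 0.699 d⁻¹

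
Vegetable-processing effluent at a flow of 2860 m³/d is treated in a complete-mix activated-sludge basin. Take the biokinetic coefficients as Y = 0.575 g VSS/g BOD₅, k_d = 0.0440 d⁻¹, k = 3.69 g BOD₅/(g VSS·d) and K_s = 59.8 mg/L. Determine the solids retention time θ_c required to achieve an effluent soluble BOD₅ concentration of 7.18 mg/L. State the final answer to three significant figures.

θ_c ≈ 5.45 d

Specific growth rate at S = 7.18 mg/L: μ = YkS/(K_s+S) = 0.575·3.69·7.18/(59.8+7.18) = 0.2274 d⁻¹.
1/θ_c = 0.2274 − 0.0440 = 0.1834 d⁻¹, so θ_c = 5.451 d.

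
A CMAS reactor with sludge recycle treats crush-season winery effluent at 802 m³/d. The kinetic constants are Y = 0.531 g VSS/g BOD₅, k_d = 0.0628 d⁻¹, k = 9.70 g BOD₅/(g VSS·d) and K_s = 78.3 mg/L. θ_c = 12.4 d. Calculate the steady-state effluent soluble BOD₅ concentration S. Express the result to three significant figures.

S ≈ 2.24 mg/L

Effluent substrate depends only on kinetics and SRT: S = K_s(1 + k_d θ_c) / [θ_c(Yk − k_d) − 1] = 78.3 × (1 + 0.0628 × 12.4) / [12.4 × (0.531 × 9.70 − 0.0628) − 1] = 139.3 / 62.09 = 2.243 mg/L.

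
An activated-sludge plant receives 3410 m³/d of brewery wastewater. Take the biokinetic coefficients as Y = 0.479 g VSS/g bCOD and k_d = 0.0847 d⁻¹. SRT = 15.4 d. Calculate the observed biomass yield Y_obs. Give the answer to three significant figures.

Y_obs ≈ 0.208 g VSS/g bCOD

Y_obs = Y / (1 + k_d θ_c) = 0.479 / (1 + 0.0847 × 15.4) = 0.479 / 2.304 = 0.2079.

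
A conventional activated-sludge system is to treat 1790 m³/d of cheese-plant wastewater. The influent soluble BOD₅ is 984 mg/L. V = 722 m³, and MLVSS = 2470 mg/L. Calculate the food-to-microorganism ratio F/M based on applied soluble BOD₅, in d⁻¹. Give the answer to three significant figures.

F/M ≈ 0.988 d⁻¹

Food-to-microorganism ratio F/M = Q S₀ / (V X) = 1790 × 984 / (722.0 × 2470) = 0.9877 d⁻¹.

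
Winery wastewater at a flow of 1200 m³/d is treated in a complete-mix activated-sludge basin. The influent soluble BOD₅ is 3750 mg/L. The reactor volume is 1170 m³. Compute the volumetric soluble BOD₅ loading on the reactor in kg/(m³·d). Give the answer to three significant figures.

Volumetric loading L_v = Q·S₀ / V = 1200 × 3750 g/m³ / 1170 m³ = 3846 g/(m³·d) = 3.846 kg soluble BOD₅/(m³·d).

L_v ≈ 3.85 kg soluble BOD₅/(m³·d)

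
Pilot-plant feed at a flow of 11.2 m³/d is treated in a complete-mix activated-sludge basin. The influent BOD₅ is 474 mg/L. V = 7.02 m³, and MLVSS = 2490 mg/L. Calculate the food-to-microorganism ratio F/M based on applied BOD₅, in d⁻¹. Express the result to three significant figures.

F/M = Q·S₀ / (V·X) = 11.2 × 474 / (7.020 × 2490) = 0.3037 g BOD₅·(g VSS·d)⁻¹.

F/M ≈ 0.304 d⁻¹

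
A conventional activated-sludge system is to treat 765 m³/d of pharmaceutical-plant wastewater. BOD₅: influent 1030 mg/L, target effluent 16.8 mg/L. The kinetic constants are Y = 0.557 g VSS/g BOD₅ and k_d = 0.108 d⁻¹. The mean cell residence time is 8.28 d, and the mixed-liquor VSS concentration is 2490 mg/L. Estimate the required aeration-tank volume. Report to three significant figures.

Rearranging the biomass balance for a CMAS with decay, V = Y·Q·ΔS·θ_c / [X·(1+k_d θ_c)] = 0.557 × 765 × (1030 − 16.8) × 8.28 / [2490 × (1 + 0.108 × 8.28)] = 3.57×10^6 / 4717 = 757.9 m³.

V ≈ 758 m³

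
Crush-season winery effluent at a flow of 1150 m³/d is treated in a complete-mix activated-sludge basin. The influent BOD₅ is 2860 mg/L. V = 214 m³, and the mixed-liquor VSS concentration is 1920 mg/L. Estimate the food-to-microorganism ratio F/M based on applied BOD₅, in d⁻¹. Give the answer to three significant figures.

F/M ≈ 8.00 d⁻¹

F/M = Q·S₀ / (V·X) = 1150 × 2860 / (214.0 × 1920) = 8.005 g BOD₅·(g VSS·d)⁻¹.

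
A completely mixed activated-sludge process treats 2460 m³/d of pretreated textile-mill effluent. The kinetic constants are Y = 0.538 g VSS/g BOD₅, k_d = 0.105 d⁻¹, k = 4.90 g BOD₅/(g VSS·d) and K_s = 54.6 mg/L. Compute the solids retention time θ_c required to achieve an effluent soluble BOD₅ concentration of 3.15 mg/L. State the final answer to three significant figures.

At the target effluent, Y k S/(K_s+S) = 0.538×4.90×3.15/57.75 = 0.1438 d⁻¹.
Then 1/θ_c = μ − k_d = 0.1438 − 0.105 = 0.03879 d⁻¹, giving θ_c = 25.78 d.

θ_c ≈ 25.8 d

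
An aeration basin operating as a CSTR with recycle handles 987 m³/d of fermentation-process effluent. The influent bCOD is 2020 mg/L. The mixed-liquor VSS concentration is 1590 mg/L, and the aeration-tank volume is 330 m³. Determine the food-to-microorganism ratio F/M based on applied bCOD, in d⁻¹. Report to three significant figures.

F/M ≈ 3.80 d⁻¹

F/M = applied load / biomass = Q·S₀/(V·X) = 987 × 2020 / (330.0 × 1590) = 3.800 d⁻¹.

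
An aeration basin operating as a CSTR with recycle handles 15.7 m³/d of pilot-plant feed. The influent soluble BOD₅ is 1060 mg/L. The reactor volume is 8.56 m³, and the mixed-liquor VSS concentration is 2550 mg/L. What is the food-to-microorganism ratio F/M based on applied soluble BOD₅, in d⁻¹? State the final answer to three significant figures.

Food-to-microorganism ratio F/M = Q S₀ / (V X) = 15.7 × 1060 / (8.560 × 2550) = 0.7624 d⁻¹.

F/M ≈ 0.762 d⁻¹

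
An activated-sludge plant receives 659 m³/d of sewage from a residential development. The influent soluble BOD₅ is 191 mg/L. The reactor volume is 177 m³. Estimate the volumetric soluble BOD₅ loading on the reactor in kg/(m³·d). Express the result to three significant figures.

L_v ≈ 0.711 kg soluble BOD₅/(m³·d)

Applied soluble BOD₅ load per unit volume = Q·S₀/V = (659 × 191/1000)/177.0 = 0.7111 kg soluble BOD₅·m⁻³·d⁻¹.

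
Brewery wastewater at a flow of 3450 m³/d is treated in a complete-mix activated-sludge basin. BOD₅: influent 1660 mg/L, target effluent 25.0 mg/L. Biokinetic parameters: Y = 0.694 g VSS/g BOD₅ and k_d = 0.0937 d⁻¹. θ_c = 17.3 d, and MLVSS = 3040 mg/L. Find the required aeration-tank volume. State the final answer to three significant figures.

V ≈ 8500 m³

From the SRT design equation V = Y Q (S₀−S) θ_c / [X (1 + k_d θ_c)] = 0.694 × 3450 × (1660 − 25.0) × 17.3 / [3040 × (1 + 0.0937 × 17.3)] = 6.77×10^7 / 7968 = 8500 m³.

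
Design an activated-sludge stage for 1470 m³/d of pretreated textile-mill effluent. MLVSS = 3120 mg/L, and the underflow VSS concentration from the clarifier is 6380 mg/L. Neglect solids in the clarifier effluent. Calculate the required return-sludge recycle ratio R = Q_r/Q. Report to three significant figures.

R ≈ 0.957

R = Q_r/Q = X/(X_r − X) = 3120 / (6380 − 3120) = 0.9571.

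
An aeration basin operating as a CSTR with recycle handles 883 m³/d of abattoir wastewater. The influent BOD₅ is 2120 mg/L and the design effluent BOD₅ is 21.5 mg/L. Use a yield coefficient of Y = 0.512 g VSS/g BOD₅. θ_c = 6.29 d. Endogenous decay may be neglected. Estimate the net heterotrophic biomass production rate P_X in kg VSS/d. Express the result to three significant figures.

With endogenous decay neglected, the observed yield equals the true yield: Y_obs = Y = 0.512 g VSS/g BOD₅.
Substrate removed = Q·(S₀ − S) = 883 m³/d × (2120 − 21.5) g/m³ = 1.85×10^6 g/d = 1853 kg/d.
Net biomass production P_X = Y_obs × Q·(S₀ − S) = 0.5120 × 1853 = 948.7 kg VSS/d.

P_X ≈ 949 kg VSS/d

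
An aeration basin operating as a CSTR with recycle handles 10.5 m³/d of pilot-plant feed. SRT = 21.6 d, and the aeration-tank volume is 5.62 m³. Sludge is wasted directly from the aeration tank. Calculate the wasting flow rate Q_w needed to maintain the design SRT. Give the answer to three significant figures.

With mixed-liquor wasting, θ_c = V/Q_w, so Q_w = V/θ_c = 5.620/21.6 = 0.2602 m³/d.

Q_w ≈ 0.260 m³/d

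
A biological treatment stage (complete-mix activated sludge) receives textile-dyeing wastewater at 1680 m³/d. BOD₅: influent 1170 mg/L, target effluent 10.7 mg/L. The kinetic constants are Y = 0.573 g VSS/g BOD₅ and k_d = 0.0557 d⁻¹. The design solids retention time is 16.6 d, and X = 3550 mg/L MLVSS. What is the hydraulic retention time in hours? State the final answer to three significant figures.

Steady-state biomass mass balance: V·X·(1 + k_d·θ_c) = Y·Q·(S₀ − S)·θ_c, so V = 0.573 × 1680 × (1170 − 10.7) × 16.6 / [3550 × (1 + 0.0557 × 16.6)] = 1.85×10^7 / 6832 = 2711 m³.
Hydraulic retention time τ = V/Q = 2711 / 1680 = 1.614 d = 38.73 h.

τ ≈ 38.7 h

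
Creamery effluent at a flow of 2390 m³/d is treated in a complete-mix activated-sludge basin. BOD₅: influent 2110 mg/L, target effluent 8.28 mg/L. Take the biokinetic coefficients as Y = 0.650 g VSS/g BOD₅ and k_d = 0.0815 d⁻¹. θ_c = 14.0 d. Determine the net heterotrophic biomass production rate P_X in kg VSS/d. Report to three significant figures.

P_X ≈ 1520 kg VSS/d

Observed yield with endogenous decay: Y_obs = Y / (1 + k_d·θ_c) = 0.650 / (1 + 0.0815 × 14.0) = 0.650 / 2.141 = 0.3036 g VSS/g BOD₅.
Q·(S₀ − S) = 2390 × (2110 − 8.28) × 10⁻³ = 5023 kg/d removed.
Biomass produced: P_X = Y_obs·Q·ΔS = 0.3036 × 5023 ≈ 1525 kg VSS/d.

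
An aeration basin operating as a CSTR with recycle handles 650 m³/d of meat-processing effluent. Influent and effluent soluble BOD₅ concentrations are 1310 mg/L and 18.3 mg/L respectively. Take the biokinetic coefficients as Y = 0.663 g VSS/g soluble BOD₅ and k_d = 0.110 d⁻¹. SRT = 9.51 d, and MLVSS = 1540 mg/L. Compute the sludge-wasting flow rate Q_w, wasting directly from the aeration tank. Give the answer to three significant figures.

From the SRT design equation V = Y Q (S₀−S) θ_c / [X (1 + k_d θ_c)] = 0.663 × 650 × (1310 − 18.3) × 9.51 / [1540 × (1 + 0.110 × 9.51)] = 5.29×10^6 / 3151 = 1680 m³.
With mixed-liquor wasting, θ_c = V/Q_w, so Q_w = V/θ_c = 1680/9.51 = 176.7 m³/d.

Q_w ≈ 177 m³/d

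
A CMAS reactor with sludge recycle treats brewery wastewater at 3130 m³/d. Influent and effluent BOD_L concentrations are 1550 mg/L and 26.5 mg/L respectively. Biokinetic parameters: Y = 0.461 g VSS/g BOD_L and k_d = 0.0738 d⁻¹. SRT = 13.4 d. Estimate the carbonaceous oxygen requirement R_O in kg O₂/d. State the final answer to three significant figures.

Y_obs = Y / (1 + k_d θ_c) = 0.461 / (1 + 0.0738 × 13.4) = 0.461 / 1.989 = 0.2318.
Mass of BOD_L removed per day: Q(S₀ − S) = 3130 × 1524 g/m³ = 4769 kg/d.
P_X = Y_obs·Q·(S₀ − S) = 0.2318 × 4769 = 1105 kg VSS/d.
R_O = Q·(S₀ − S) − 1.42·P_X = 4769 − 1.42 × 1105 = 3199 kg O₂/d.

R_O ≈ 3200 kg O₂/d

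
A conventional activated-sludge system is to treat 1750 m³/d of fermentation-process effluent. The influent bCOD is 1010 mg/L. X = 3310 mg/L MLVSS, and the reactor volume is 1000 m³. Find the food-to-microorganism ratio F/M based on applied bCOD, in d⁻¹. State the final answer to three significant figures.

F/M ≈ 0.534 d⁻¹

F/M = Q·S₀ / (V·X) = 1750 × 1010 / (1000 × 3310) = 0.5340 g bCOD·(g VSS·d)⁻¹.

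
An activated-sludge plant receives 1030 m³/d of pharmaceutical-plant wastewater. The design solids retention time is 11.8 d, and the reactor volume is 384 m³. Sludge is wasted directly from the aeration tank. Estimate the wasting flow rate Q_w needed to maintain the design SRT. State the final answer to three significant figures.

Q_w ≈ 32.5 m³/d

With mixed-liquor wasting, θ_c = V/Q_w, so Q_w = V/θ_c = 384.0/11.8 = 32.54 m³/d.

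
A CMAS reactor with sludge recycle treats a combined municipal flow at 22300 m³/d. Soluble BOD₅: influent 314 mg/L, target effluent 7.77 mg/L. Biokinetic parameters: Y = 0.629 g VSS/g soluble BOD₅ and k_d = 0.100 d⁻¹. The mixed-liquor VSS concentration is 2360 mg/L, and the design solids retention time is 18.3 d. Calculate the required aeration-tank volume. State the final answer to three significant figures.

Steady-state biomass mass balance: V·X·(1 + k_d·θ_c) = Y·Q·(S₀ − S)·θ_c, so V = 0.629 × 22300 × (314 − 7.77) × 18.3 / [2360 × (1 + 0.100 × 18.3)] = 7.86×10^7 / 6679 = 11769 m³.

V ≈ 11800 m³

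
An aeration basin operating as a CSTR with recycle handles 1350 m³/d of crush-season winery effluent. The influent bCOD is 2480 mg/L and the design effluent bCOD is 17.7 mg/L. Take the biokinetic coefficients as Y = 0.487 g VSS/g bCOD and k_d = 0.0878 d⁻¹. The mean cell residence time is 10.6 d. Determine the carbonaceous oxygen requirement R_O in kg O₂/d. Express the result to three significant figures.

R_O ≈ 2130 kg O₂/d

Y_obs = Y / (1 + k_d θ_c) = 0.487 / (1 + 0.0878 × 10.6) = 0.487 / 1.931 = 0.2522.
Substrate removed = Q·(S₀ − S) = 1350 m³/d × (2480 − 17.7) g/m³ = 3.32×10^6 g/d = 3324 kg/d.
P_X = Y_obs·Q·(S₀ − S) = 0.2522 × 3324 = 838.5 kg VSS/d.
Carbonaceous O₂ demand = substrate oxidised − cell-mass equivalent = 3324 − 1.42 × 838.5 = 2133 kg O₂/d.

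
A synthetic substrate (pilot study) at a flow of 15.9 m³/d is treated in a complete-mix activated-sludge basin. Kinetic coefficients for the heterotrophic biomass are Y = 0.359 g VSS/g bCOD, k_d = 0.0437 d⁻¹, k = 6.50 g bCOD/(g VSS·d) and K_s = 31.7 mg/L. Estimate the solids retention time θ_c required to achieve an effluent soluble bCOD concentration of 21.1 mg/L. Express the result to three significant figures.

Specific growth rate at S = 21.1 mg/L: μ = YkS/(K_s+S) = 0.359·6.50·21.1/(31.7+21.1) = 0.9325 d⁻¹.
1/θ_c = 0.9325 − 0.0437 = 0.8888 d⁻¹, so θ_c = 1.125 d.

θ_c ≈ 1.13 d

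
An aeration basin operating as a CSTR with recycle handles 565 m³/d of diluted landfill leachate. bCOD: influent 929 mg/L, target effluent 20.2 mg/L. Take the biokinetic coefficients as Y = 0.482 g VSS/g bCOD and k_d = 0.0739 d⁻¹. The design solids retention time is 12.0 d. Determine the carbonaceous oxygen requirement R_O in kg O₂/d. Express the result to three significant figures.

R_O ≈ 327 kg O₂/d

Observed yield with endogenous decay: Y_obs = Y / (1 + k_d·θ_c) = 0.482 / (1 + 0.0739 × 12.0) = 0.482 / 1.887 = 0.2555 g VSS/g bCOD.
Substrate removed = Q·(S₀ − S) = 565 m³/d × (929 − 20.2) g/m³ = 5.13×10^5 g/d = 513.5 kg/d.
Biomass synthesised: P_X = Y_obs × 513.5 = 131.2 kg VSS/d.
R_O = Q·ΔS − 1.42 P_X = 513.5 − 186.3 = 327.2 kg O₂/d.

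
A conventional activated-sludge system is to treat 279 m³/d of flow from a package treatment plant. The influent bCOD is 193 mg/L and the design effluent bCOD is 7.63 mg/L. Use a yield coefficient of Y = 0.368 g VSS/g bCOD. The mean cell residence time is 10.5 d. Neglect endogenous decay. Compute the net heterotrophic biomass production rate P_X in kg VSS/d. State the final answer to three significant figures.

No decay correction is needed, so Y_obs = Y = 0.368.
Q·(S₀ − S) = 279 × (193 − 7.63) × 10⁻³ = 51.72 kg/d removed.
P_X = Y_obs · Q(S₀ − S) = 0.3680 × 51.72 = 19.03 kg VSS/d.

P_X ≈ 19.0 kg VSS/d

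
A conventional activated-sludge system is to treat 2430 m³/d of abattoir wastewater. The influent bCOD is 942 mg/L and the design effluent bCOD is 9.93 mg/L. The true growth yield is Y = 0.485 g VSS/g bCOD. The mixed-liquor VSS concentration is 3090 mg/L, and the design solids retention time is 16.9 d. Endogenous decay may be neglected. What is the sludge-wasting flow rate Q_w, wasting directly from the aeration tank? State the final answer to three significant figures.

Q_w ≈ 355 m³/d

V·X = Y·Q·ΔS·θ_c gives V = 0.485 × 2430 × (942 − 9.93) × 16.9 / 3090 = 6008 m³.
With mixed-liquor wasting, θ_c = V/Q_w, so Q_w = V/θ_c = 6008/16.9 = 355.5 m³/d.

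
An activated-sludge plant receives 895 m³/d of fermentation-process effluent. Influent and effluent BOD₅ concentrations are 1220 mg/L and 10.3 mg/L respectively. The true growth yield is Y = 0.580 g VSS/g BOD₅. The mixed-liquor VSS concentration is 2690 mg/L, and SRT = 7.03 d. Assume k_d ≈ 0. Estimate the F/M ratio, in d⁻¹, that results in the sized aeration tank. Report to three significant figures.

V·X = Y·Q·ΔS·θ_c gives V = 0.580 × 895 × (1220 − 10.3) × 7.03 / 2690 = 1641 m³.
F/M = applied load / biomass = Q·S₀/(V·X) = 895 × 1220 / (1641 × 2690) = 0.2473 d⁻¹.

F/M ≈ 0.247 d⁻¹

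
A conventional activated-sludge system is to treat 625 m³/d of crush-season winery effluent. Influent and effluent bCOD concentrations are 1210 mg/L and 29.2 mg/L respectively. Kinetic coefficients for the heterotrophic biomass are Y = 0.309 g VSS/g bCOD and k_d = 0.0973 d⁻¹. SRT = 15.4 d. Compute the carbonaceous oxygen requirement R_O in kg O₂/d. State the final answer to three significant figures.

R_O ≈ 608 kg O₂/d

The observed yield is Y_obs = Y/(1 + k_d·θ_c) = 0.309 / (1 + 0.0973 × 15.4) = 0.309 / 2.498 = 0.1237 g VSS per g bCOD removed.
Substrate removed = Q·(S₀ − S) = 625 m³/d × (1210 − 29.2) g/m³ = 7.38×10^5 g/d = 738.0 kg/d.
Biomass synthesised: P_X = Y_obs × 738.0 = 91.27 kg VSS/d.
R_O = Q·(S₀ − S) − 1.42·P_X = 738.0 − 1.42 × 91.27 = 608.4 kg O₂/d.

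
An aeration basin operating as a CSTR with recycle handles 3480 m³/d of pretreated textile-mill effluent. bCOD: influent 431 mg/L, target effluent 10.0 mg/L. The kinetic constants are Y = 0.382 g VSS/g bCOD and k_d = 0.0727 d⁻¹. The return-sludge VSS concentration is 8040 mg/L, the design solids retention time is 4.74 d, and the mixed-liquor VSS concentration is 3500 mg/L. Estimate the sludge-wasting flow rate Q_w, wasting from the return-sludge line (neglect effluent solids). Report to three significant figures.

Q_w ≈ 51.8 m³/d

From the SRT design equation V = Y Q (S₀−S) θ_c / [X (1 + k_d θ_c)] = 0.382 × 3480 × (431 − 10.0) × 4.74 / [3500 × (1 + 0.0727 × 4.74)] = 2.65×10^6 / 4706 = 563.7 m³.
Q_w = (V·X)/(θ_c X_r) = 563.7 × 3500 / (4.74 × 8040) = 51.77 m³/d.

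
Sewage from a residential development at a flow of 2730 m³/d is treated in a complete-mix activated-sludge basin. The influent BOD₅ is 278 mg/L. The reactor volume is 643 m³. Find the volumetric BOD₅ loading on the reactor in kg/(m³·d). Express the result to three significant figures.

L_v ≈ 1.18 kg BOD₅/(m³·d)

L_v = Q S₀ / V = 2730 × 278 × 10⁻³ / 643.0 = 1.180 kg/(m³·d).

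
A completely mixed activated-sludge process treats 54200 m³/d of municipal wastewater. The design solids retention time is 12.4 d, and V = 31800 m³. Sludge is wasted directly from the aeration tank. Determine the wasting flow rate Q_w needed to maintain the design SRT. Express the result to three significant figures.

Q_w ≈ 2560 m³/d

For wasting at MLVSS concentration, Q_w = V/θ_c = 31800/12.4 = 2565 m³/d.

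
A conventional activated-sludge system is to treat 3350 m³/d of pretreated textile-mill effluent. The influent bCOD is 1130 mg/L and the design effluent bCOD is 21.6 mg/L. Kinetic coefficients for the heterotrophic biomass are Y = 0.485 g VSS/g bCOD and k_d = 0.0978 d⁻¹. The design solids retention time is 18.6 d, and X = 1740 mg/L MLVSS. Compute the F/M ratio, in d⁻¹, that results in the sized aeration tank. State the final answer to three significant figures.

From the SRT design equation V = Y Q (S₀−S) θ_c / [X (1 + k_d θ_c)] = 0.485 × 3350 × (1130 − 21.6) × 18.6 / [1740 × (1 + 0.0978 × 18.6)] = 3.35×10^7 / 4905 = 6829 m³.
F/M = applied load / biomass = Q·S₀/(V·X) = 3350 × 1130 / (6829 × 1740) = 0.3186 d⁻¹.

F/M ≈ 0.319 d⁻¹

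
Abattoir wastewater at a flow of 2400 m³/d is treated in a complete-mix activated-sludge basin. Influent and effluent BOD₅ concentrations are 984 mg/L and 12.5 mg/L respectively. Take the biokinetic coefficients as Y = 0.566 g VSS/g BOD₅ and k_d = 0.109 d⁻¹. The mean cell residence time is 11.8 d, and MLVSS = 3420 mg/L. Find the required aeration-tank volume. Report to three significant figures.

Rearranging the biomass balance for a CMAS with decay, V = Y·Q·ΔS·θ_c / [X·(1+k_d θ_c)] = 0.566 × 2400 × (984 − 12.5) × 11.8 / [3420 × (1 + 0.109 × 11.8)] = 1.56×10^7 / 7819 = 1992 m³.

V ≈ 1990 m³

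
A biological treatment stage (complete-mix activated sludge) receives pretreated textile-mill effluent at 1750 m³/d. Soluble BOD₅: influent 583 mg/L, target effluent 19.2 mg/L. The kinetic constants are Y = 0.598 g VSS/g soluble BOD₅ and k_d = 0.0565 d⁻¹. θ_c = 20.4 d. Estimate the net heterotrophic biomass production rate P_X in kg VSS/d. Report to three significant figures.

P_X ≈ 274 kg VSS/d

Correct the yield for decay: Y_obs = Y/(1 + k_d θ_c) = 0.598 / (1 + 0.0565 × 20.4) = 0.598 / 2.153 = 0.2778.
Q·(S₀ − S) = 1750 × (583 − 19.2) × 10⁻³ = 986.6 kg/d removed.
So the net sludge growth is P_X = 0.2778 × 986.6 = 274.1 kg VSS/d.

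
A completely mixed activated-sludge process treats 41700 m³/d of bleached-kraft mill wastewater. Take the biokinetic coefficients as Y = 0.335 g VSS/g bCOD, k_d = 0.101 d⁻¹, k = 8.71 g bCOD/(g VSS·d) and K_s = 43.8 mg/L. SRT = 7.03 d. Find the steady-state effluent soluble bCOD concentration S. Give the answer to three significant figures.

Effluent substrate depends only on kinetics and SRT: S = K_s(1 + k_d θ_c) / [θ_c(Yk − k_d) − 1] = 43.8 × (1 + 0.101 × 7.03) / [7.03 × (0.335 × 8.71 − 0.101) − 1] = 74.90 / 18.80 = 3.983 mg/L.

S ≈ 3.98 mg/L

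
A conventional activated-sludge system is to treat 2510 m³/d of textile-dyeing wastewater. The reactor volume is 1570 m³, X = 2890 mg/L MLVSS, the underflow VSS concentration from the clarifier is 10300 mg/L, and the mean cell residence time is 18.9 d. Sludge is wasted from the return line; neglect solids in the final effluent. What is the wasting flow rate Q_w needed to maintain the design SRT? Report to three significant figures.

Q_w ≈ 23.3 m³/d

Q_w = (V·X)/(θ_c X_r) = 1570 × 2890 / (18.9 × 10300) = 23.31 m³/d.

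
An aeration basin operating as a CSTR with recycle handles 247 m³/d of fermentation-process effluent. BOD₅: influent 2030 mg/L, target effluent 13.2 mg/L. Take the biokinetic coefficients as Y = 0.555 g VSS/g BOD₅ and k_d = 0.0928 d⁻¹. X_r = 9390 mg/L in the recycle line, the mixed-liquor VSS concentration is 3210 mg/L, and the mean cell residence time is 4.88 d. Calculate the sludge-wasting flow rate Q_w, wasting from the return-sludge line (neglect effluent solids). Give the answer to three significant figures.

Rearranging the biomass balance for a CMAS with decay, V = Y·Q·ΔS·θ_c / [X·(1+k_d θ_c)] = 0.555 × 247 × (2030 − 13.2) × 4.88 / [3210 × (1 + 0.0928 × 4.88)] = 1.35×10^6 / 4664 = 289.3 m³.
Wasting from the return line (neglecting effluent solids): Q_w = V·X / (θ_c·X_r) = 289.3 × 3210 / (4.88 × 9390) = 20.27 m³/d.

Q_w ≈ 20.3 m³/d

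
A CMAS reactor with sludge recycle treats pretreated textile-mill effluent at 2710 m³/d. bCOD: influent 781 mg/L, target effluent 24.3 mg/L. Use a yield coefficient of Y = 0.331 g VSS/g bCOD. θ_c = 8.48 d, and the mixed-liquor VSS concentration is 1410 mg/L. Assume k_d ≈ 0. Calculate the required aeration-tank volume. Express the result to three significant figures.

V ≈ 4080 m³

V·X = Y·Q·ΔS·θ_c gives V = 0.331 × 2710 × (781 − 24.3) × 8.48 / 1410 = 4082 m³.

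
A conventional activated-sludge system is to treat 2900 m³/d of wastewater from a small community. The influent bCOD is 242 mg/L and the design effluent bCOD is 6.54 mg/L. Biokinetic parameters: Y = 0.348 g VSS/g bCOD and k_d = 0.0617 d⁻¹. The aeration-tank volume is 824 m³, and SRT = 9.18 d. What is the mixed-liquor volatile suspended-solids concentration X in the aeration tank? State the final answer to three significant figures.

X = Y·Q·ΔS·θ_c / [V·(1 + k_d θ_c)] = 0.348 × 2900 × (242 − 6.54) × 9.18 / [824 × (1 + 0.0617 × 9.18)] = 1690 mg/L.

X ≈ 1690 mg/L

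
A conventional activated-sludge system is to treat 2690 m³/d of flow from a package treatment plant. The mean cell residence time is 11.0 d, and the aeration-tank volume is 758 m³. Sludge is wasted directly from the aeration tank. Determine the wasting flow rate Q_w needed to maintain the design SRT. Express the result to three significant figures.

Q_w ≈ 68.9 m³/d

With mixed-liquor wasting, θ_c = V/Q_w, so Q_w = V/θ_c = 758.0/11.0 = 68.91 m³/d.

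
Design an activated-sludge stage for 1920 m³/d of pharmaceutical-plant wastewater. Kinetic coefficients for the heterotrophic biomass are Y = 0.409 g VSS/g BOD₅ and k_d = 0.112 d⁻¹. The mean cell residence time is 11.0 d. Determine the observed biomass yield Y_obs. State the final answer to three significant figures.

Y_obs ≈ 0.183 g VSS/g BOD₅

The observed yield is Y_obs = Y/(1 + k_d·θ_c) = 0.409 / (1 + 0.112 × 11.0) = 0.409 / 2.232 = 0.1832 g VSS per g BOD₅ removed.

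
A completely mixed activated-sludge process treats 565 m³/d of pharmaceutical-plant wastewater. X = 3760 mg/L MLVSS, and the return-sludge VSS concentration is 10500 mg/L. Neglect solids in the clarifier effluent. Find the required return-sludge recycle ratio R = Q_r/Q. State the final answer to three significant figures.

R ≈ 0.558

Mass balance around the secondary clarifier (neglecting effluent solids): R = X / (X_r − X) = 3760 / (10500 − 3760) = 0.5579.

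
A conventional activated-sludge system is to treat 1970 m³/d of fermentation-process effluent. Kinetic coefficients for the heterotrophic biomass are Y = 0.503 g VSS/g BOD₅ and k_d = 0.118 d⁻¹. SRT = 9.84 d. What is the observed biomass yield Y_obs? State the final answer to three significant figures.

Y_obs ≈ 0.233 g VSS/g BOD₅

Observed yield with endogenous decay: Y_obs = Y / (1 + k_d·θ_c) = 0.503 / (1 + 0.118 × 9.84) = 0.503 / 2.161 = 0.2327 g VSS/g BOD₅.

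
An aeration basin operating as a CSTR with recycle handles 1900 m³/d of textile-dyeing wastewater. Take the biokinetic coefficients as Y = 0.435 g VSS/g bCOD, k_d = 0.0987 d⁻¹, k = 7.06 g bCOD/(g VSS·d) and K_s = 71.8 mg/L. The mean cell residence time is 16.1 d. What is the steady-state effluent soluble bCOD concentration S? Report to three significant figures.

S ≈ 3.97 mg/L

For a completely mixed reactor with recycle the Lawrence–McCarty relation gives S = K_s·(1 + k_d·θ_c) / [θ_c·(Y·k − k_d) − 1] = 71.8 × (1 + 0.0987 × 16.1) / [16.1 × (0.435 × 7.06 − 0.0987) − 1] = 185.9 / 46.86 = 3.967 mg/L.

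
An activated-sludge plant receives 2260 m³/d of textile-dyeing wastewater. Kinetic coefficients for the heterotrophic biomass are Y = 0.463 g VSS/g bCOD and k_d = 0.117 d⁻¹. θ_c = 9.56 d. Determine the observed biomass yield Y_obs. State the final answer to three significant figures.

The observed yield is Y_obs = Y/(1 + k_d·θ_c) = 0.463 / (1 + 0.117 × 9.56) = 0.463 / 2.119 = 0.2185 g VSS per g bCOD removed.

Y_obs ≈ 0.219 g VSS/g bCOD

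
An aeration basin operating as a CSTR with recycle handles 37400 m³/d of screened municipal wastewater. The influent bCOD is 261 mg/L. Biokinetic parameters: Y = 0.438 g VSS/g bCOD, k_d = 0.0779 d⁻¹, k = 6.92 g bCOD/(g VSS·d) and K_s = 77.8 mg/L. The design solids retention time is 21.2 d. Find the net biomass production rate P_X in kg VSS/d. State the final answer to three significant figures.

P_X ≈ 1590 kg VSS/d

Effluent substrate depends only on kinetics and SRT: S = K_s(1 + k_d θ_c) / [θ_c(Yk − k_d) − 1] = 77.8 × (1 + 0.0779 × 21.2) / [21.2 × (0.438 × 6.92 − 0.0779) − 1] = 206.3 / 61.60 = 3.349 mg/L.
Correct the yield for decay: Y_obs = Y/(1 + k_d θ_c) = 0.438 / (1 + 0.0779 × 21.2) = 0.438 / 2.651 = 0.1652.
Q·(S₀ − S) = 37400 × (261 − 3.35) × 10⁻³ = 9636 kg/d removed.
P_X = Y_obs · Q(S₀ − S) = 0.1652 × 9636 = 1592 kg VSS/d.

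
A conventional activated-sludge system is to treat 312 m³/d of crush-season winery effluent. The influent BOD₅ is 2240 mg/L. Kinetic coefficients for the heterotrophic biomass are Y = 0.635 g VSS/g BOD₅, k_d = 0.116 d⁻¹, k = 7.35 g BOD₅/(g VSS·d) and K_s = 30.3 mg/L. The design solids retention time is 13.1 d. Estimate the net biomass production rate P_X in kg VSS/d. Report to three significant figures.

P_X ≈ 176 kg VSS/d

From the Monod/SRT balance for a CMAS, S = K_s·(1+k_d θ_c)/[θ_c·(Y k − k_d) − 1] = 30.3 × (1 + 0.116 × 13.1) / [13.1 × (0.635 × 7.35 − 0.116) − 1] = 76.34 / 58.62 = 1.302 mg/L.
Observed yield with endogenous decay: Y_obs = Y / (1 + k_d·θ_c) = 0.635 / (1 + 0.116 × 13.1) = 0.635 / 2.520 = 0.2520 g VSS/g BOD₅.
Substrate removed = Q·(S₀ − S) = 312 m³/d × (2240 − 1.30) g/m³ = 6.98×10^5 g/d = 698.5 kg/d.
So the net sludge growth is P_X = 0.2520 × 698.5 = 176.0 kg VSS/d.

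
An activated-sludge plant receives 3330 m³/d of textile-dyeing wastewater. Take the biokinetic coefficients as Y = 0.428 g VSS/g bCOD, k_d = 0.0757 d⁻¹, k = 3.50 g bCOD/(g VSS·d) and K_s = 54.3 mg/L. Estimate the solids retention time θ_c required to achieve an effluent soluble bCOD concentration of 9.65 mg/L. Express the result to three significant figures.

θ_c ≈ 6.65 d

Specific growth rate at S = 9.65 mg/L: μ = YkS/(K_s+S) = 0.428·3.50·9.65/(54.3+9.65) = 0.2260 d⁻¹.
Then 1/θ_c = μ − k_d = 0.2260 − 0.0757 = 0.1503 d⁻¹, giving θ_c = 6.651 d.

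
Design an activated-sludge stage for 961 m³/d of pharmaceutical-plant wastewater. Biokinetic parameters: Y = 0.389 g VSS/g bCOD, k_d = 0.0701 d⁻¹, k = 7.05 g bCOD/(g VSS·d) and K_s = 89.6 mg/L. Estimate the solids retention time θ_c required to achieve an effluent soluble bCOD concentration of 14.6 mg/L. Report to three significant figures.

At the target effluent, Y k S/(K_s+S) = 0.389×7.05×14.6/104.2 = 0.3843 d⁻¹.
1/θ_c = 0.3843 − 0.0701 = 0.3142 d⁻¹, so θ_c = 3.183 d.

θ_c ≈ 3.18 d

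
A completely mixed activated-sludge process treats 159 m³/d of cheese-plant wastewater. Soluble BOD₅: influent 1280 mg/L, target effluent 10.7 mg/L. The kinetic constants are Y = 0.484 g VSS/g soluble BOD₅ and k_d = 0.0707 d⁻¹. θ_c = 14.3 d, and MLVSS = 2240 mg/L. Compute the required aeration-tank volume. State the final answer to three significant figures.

Steady-state biomass mass balance: V·X·(1 + k_d·θ_c) = Y·Q·(S₀ − S)·θ_c, so V = 0.484 × 159 × (1280 − 10.7) × 14.3 / [2240 × (1 + 0.0707 × 14.3)] = 1.4×10^6 / 4505 = 310.1 m³.

V ≈ 310 m³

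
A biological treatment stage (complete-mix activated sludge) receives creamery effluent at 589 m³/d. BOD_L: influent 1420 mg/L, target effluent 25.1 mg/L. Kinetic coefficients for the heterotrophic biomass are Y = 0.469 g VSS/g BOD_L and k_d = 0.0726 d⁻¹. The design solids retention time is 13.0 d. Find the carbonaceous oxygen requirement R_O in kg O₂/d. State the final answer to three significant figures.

R_O ≈ 540 kg O₂/d

The observed yield is Y_obs = Y/(1 + k_d·θ_c) = 0.469 / (1 + 0.0726 × 13.0) = 0.469 / 1.944 = 0.2413 g VSS per g BOD_L removed.
ΔS = 1420 − 25.1 = 1395 mg/L, so the substrate removal rate is 589 × 1395/1000 = 821.6 kg BOD_L/d.
Biomass synthesised: P_X = Y_obs × 821.6 = 198.2 kg VSS/d.
R_O = Q·(S₀ − S) − 1.42·P_X = 821.6 − 1.42 × 198.2 = 540.1 kg O₂/d.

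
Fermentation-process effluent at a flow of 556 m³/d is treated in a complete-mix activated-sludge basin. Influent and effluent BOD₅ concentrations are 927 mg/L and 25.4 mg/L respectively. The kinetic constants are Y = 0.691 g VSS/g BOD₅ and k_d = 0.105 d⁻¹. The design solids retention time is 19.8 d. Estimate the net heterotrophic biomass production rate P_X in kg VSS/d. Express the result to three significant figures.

Y_obs = Y / (1 + k_d θ_c) = 0.691 / (1 + 0.105 × 19.8) = 0.691 / 3.079 = 0.2244.
Substrate removed = Q·(S₀ − S) = 556 m³/d × (927 − 25.4) g/m³ = 5.01×10^5 g/d = 501.3 kg/d.
Net biomass production P_X = Y_obs × Q·(S₀ − S) = 0.2244 × 501.3 = 112.5 kg VSS/d.

P_X ≈ 113 kg VSS/d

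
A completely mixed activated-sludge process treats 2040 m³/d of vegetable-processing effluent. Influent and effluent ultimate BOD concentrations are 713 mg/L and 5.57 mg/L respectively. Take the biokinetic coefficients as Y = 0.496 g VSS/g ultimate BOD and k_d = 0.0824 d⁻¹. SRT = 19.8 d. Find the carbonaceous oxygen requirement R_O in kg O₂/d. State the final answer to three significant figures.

Observed yield with endogenous decay: Y_obs = Y / (1 + k_d·θ_c) = 0.496 / (1 + 0.0824 × 19.8) = 0.496 / 2.632 = 0.1885 g VSS/g ultimate BOD.
ΔS = 713 − 5.57 = 707.4 mg/L, so the substrate removal rate is 2040 × 707.4/1000 = 1443 kg ultimate BOD/d.
Net sludge production P_X = 0.1885 × 1443 = 272.0 kg VSS/d.
R_O = Q·(S₀ − S) − 1.42·P_X = 1443 − 1.42 × 272.0 = 1057 kg O₂/d.

R_O ≈ 1060 kg O₂/d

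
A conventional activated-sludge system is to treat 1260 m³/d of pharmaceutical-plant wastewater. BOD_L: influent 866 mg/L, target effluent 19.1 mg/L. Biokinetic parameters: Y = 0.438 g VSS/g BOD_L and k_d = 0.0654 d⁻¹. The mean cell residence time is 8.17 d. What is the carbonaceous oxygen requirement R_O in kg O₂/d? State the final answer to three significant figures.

Y_obs = Y / (1 + k_d θ_c) = 0.438 / (1 + 0.0654 × 8.17) = 0.438 / 1.534 = 0.2855.
Substrate removed = Q·(S₀ − S) = 1260 m³/d × (866 − 19.1) g/m³ = 1.07×10^6 g/d = 1067 kg/d.
Net sludge production P_X = 0.2855 × 1067 = 304.6 kg VSS/d.
Carbonaceous O₂ demand = substrate oxidised − cell-mass equivalent = 1067 − 1.42 × 304.6 = 634.5 kg O₂/d.

R_O ≈ 635 kg O₂/d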